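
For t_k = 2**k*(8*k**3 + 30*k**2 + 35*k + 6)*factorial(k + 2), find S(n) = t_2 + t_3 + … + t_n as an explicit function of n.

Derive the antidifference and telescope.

t_(k+1)/t_k = 2*(8*k**4 + 78*k**3 + 281*k**2 + 436*k + 237)/(8*k**3 + 30*k**2 + 35*k + 6).
Take A(k)=2*k + 6, B(k)=1, C(k)=k**3 + 15*k**2/4 + 35*k/8 + 3/4.
Need (2*k + 6)·f(k+1) − (1)·f(k) = k**3 + 15*k**2/4 + 35*k/8 + 3/4.
From deg A=1, deg B=0, deg C=3: d=2.
Solving with deg f ≤ 2: f(k) = k*(4*k - 3)/8.
Certificate R = B(k−1)f/C = k*(4*k - 3)/(8*k**3 + 30*k**2 + 35*k + 6) gives s_k = 2**k*k*(4*k - 3)*factorial(k + 2).
Δs = 2**k*(8*k**3 + 30*k**2 + 35*k + 6)*factorial(k + 2), as required.
Σ_(k=2)^n t_k = s_(n+1) − s_(2) = (2**(n + 1)*(n + 1)*(4*n + 1)*factorial(n + 3)) − (960), i.e. 8*2**n*n**2*factorial(n + 3) + 10*2**n*n*factorial(n + 3) + 2*2**n*factorial(n + 3) - 960.

S(n) = 8*2**n*n**2*factorial(n + 3) + 10*2**n*n*factorial(n + 3) + 2*2**n*factorial(n + 3) - 960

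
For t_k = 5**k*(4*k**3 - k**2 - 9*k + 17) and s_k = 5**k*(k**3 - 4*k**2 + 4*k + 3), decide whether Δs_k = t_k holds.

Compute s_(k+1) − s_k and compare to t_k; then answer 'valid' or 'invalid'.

s_(k+1) = 5**(k + 1)*(k**3 - k**2 - k + 4)
s_(k+1) − s_k = 5**k*(4*k**3 - k**2 - 9*k + 17)
(s_(k+1) − s_k) − t_k = 0

valid; difference matches t_k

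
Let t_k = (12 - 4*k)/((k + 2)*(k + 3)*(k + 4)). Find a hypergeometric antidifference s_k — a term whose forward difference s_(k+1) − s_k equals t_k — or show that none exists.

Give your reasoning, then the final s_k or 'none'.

Step 1: r(k) = (k - 2)*(k + 2)/((k - 3)*(k + 5)).
So A=k + 2 and B=k + 5, with C=k - 3.
Need (k + 2)·f(k+1) − (k + 4)·f(k) = k - 3.
Degrees (1,1,1) ⇒ d ≤ 2.
Solving with deg f ≤ 2: f(k) = -k*(k + 17)/12.
So s_k = (B(k−1)f/C)·t_k = (-k*(k + 4)*(k + 17)/(12*(k - 3)))·t_k = k*(k + 17)/(3*(k + 2)*(k + 3)).
Δs = 4*(3 - k)/(k**3 + 9*k**2 + 26*k + 24), as required.

s_k = k*(k + 17)/(3*(k + 2)*(k + 3))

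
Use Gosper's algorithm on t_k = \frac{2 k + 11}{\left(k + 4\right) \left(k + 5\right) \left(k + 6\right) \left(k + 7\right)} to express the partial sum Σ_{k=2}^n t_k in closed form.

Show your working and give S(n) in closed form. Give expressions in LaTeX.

S(n) = \frac{n^{2} + 12 n - 13}{48 \left(n^{2} + 12 n + 35\right)}

t_(k+1)/t_k = (k + 4)*(2*k + 13)/((k + 8)*(2*k + 11)).
Take A(k)=k + 4, B(k)=k + 8, C(k)=k + 11/2.
Solve (k + 4)·f(k+1) − (k + 7)·f(k) = k + 11/2.
Degrees (1,1,1) ⇒ d ≤ 3.
Solve for f: f(k) = k*(k + 5)*(k + 10)/48 (degree 3 ≤ 3).
So s_k = (B(k−1)f/C)·t_k = (k*(k + 5)*(k + 7)*(k + 10)/(24*(2*k + 11)))·t_k = k*(k + 10)/(24*(k**2 + 10*k + 24)).
Δs = (2*k + 11)/(k**4 + 22*k**3 + 179*k**2 + 638*k + 840), as required.
Evaluate: s_(n+1) = (n**2 + 12*n + 11)/(24*(n**2 + 12*n + 35)); subtract s_(2) = 1/48 ⇒ S(n) = (n**2 + 12*n - 13)/(48*(n**2 + 12*n + 35)).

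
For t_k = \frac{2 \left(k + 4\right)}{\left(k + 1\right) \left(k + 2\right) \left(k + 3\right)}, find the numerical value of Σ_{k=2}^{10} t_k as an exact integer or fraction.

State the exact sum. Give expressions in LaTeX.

Σ = 15/26

t_(k+1)/t_k = (k + 1)*(k + 5)/(k + 4)**2.
Gosper form: A/B · C(k+1)/C(k) with A=k + 1, B=k + 4, C=k + 4.
Need (k + 1)·f(k+1) − (k + 3)·f(k) = k + 4.
d = 2 from the (1,1,1) case.
Solving with deg f ≤ 2: f(k) = k*(5*k + 11)/4.
Then R = B(k−1)f/C = k*(k + 3)*(5*k + 11)/(4*(k + 4)), so s_k = R(k)·t_k = k*(5*k + 11)/(2*(k + 1)*(k + 2)).
Verify: 2*(k + 4)/(k**3 + 6*k**2 + 11*k + 6) matches t_k.
Evaluate s at k=11 and k=2: 121/52 and 7/4; difference 15/26.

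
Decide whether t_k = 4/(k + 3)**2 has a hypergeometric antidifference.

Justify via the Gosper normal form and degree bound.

No; the coefficient equations for f are inconsistent.

Step 1: r(k) = (k + 3)**2/(k + 4)**2.
A = k**2 + 6*k + 9, B = k**2 + 8*k + 16, C = 1.
Need (k**2 + 6*k + 9)·f(k+1) − (k**2 + 6*k + 9)·f(k) = 1.
Degrees (2,2,0) ⇒ d ≤ 0.
Write f(k) = c0. Then LHS − RHS = -1, requiring -1 = 0: contradictory. No certificate.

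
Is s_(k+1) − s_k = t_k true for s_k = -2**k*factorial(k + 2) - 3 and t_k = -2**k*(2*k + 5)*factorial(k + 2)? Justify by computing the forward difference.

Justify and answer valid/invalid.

s_(k+1) = -2**(k + 1)*factorial(k + 3) - 3
s_(k+1) − s_k = -2**k*(2*k + 5)*factorial(k + 2)
(s_(k+1) − s_k) − t_k = 0

Valid: the claim telescopes to t_k.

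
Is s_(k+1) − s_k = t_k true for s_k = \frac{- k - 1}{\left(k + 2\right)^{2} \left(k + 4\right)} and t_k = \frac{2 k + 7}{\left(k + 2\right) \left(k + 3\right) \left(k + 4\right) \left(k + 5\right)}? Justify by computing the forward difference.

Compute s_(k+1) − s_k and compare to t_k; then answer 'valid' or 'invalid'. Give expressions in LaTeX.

Invalid: residual \frac{- 3 k^{2} - 19 k - 29}{k^{6} + 19 k^{5} + 147 k^{4} + 593 k^{3} + 1316 k^{2} + 1524 k + 720} ≠ 0.

s_(k+1) = (-k - 2)/((k + 3)**2*(k + 5))
s_(k+1) − s_k = ((k + 1)*(k + 3)**2*(k + 5) - (k + 2)**3*(k + 4))/((k + 2)**2*(k + 3)**2*(k + 4)*(k + 5))
(s_(k+1) − s_k) − t_k = (-3*k**2 - 19*k - 29)/(k**6 + 19*k**5 + 147*k**4 + 593*k**3 + 1316*k**2 + 1524*k + 720)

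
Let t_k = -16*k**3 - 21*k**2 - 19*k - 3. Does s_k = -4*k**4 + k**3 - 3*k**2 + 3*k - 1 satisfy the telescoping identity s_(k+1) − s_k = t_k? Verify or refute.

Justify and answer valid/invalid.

s_(k+1) = -4*k**4 - 15*k**3 - 24*k**2 - 16*k - 4
s_(k+1) − s_k = -16*k**3 - 21*k**2 - 19*k - 3
(s_(k+1) − s_k) − t_k = 0

valid; difference matches t_k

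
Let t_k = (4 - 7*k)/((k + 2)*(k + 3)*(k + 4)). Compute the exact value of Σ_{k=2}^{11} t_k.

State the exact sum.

Σ = -221/420

Compute t_(k+1)/t_k: get (k + 2)*(7*k + 3)/((k + 5)*(7*k - 4)).
A = k + 2, B = k + 5, C = k - 4/7.
f must satisfy (k + 2)·f(k+1) − (k + 4)·f(k) = k - 4/7.
Bound: deg f ≤ 2.
Match coefficients ⇒ f(k) = k*(5*k - 17)/42.
Then R = B(k−1)f/C = k*(k + 4)*(5*k - 17)/(6*(7*k - 4)), so s_k = R(k)·t_k = k*(17 - 5*k)/(6*(k + 2)*(k + 3)).
Verify: (4 - 7*k)/(k**3 + 9*k**2 + 26*k + 24) matches t_k.
Sum = s_(12) − s_(2); s_(12) = -43/105, s_(2) = 7/60 ⇒ -221/420.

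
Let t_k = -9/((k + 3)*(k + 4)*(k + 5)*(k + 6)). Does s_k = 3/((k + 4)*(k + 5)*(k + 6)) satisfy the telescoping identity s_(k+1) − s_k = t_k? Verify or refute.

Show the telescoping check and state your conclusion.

s_(k+1) = 3/((k + 5)*(k + 6)*(k + 7))
s_(k+1) − s_k = -9/((k + 4)*(k + 5)*(k + 6)*(k + 7))
(s_(k+1) − s_k) − t_k = 36/((k + 3)*(k + 4)*(k + 5)*(k + 6)*(k + 7))

Invalid: residual 36/(k**5 + 25*k**4 + 245*k**3 + 1175*k**2 + 2754*k + 2520) ≠ 0.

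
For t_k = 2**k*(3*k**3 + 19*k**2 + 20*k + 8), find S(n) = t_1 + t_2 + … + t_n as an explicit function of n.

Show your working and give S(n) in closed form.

Compute t_(k+1)/t_k: get 2*(3*k**3 + 28*k**2 + 67*k + 50)/(3*k**3 + 19*k**2 + 20*k + 8).
Take A(k)=2, B(k)=1, C(k)=k**3 + 19*k**2/3 + 20*k/3 + 8/3.
Need (2)·f(k+1) − (1)·f(k) = k**3 + 19*k**2/3 + 20*k/3 + 8/3.
Bound: deg f ≤ 3.
A polynomial solution: f(k) = (3*k**3 + k**2 - 2*k + 4)/3.
Get s_k = R·t_k = 2**k*(3*k**3 + k**2 - 2*k + 4) with R(k) = B(k−1)f(k)/C(k) = (3*k**3 + k**2 - 2*k + 4)/(3*k**3 + 19*k**2 + 20*k + 8).
s_(k+1) − s_k = 2**k*(3*k**3 + 19*k**2 + 20*k + 8) = t_k.
Σ_(k=1)^n t_k = s_(n+1) − s_(1) = (2**(n + 1)*(3*n**3 + 10*n**2 + 9*n + 6)) − (12), i.e. 6*2**n*n**3 + 20*2**n*n**2 + 18*2**n*n + 12*2**n - 12.

S(n) = 6*2**n*n**3 + 20*2**n*n**2 + 18*2**n*n + 12*2**n - 12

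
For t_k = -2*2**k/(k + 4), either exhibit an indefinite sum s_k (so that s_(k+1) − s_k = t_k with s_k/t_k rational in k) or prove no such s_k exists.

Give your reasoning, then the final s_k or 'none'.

t_(k+1)/t_k = 2*(k + 4)/(k + 5).
A = 2*k + 8, B = k + 5, C = 1.
Set up (2*k + 8)·f(k+1) − (k + 4)·f(k) − (1) = 0.
Degrees (1,1,0) ⇒ d ≤ -1.
deg f ≤ -1 is impossible — no certificate.

not Gosper-summable; s_k does not exist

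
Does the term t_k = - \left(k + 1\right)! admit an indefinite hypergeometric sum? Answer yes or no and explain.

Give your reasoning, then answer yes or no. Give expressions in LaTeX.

No — negative degree bound, so no certificate f.

Ratio r(k) = k + 2.
Take A(k)=k + 2, B(k)=1, C(k)=1.
Set up (k + 2)·f(k+1) − (1)·f(k) − (1) = 0.
Bound: deg f ≤ -1.
d = -1 < 0 ⇒ no nonzero polynomial f; not summable.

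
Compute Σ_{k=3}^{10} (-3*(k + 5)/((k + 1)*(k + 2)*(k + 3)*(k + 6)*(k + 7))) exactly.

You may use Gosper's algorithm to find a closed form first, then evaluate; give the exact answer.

Step 1: r(k) = (k + 1)*(k + 6)**2/((k + 4)*(k + 5)*(k + 8)).
So A=k + 1 and B=k + 8, with C=k**3 + 14*k**2 + 65*k + 100.
f must satisfy (k + 1)·f(k+1) − (k + 7)·f(k) = k**3 + 14*k**2 + 65*k + 100.
deg f ≤ 6 (via 1,1,3).
Solving with deg f ≤ 6: f(k) = k*(k + 3)*(k + 4)**2*(k + 5)**2/36.
So s_k = (B(k−1)f/C)·t_k = (k*(k + 3)*(k + 4)*(k + 7)/36)·t_k = k*(-k**2 - 9*k - 20)/(12*(k**3 + 9*k**2 + 20*k + 12)).
s_(k+1) − s_k = 3*(-k - 5)/(k**5 + 19*k**4 + 131*k**3 + 401*k**2 + 540*k + 252) = t_k.
Sum = s_(11) − s_(3); s_(11) = -55/663, s_(3) = -7/90 ⇒ -103/19890.

Σ = -103/19890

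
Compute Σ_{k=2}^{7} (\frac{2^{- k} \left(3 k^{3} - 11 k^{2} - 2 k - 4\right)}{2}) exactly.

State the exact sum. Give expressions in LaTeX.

Σ = -3/32

t_(k+1)/t_k = (3*k**3 - 2*k**2 - 15*k - 14)/(2*(3*k**3 - 11*k**2 - 2*k - 4)).
Normal form (A,B,C) = (1/2, 1, k**3 - 11*k**2/3 - 2*k/3 - 4/3).
Solve (1/2)·f(k+1) − (1)·f(k) = k**3 - 11*k**2/3 - 2*k/3 - 4/3.
d = 3 from the (0,0,3) case.
Match coefficients ⇒ f(k) = -2*k*(3*k**2 - 2*k + 3)/3.
Get s_k = R·t_k = k*(-3*k**2 + 2*k - 3)/2**k with R(k) = B(k−1)f(k)/C(k) = -2*k*(3*k**2 - 2*k + 3)/(3*k**3 - 11*k**2 - 2*k - 4).
s_(k+1) − s_k = (3*k**3 - 11*k**2 - 2*k - 4)/(2*2**k) = t_k.
Sum = s_(8) − s_(2); s_(8) = -179/32, s_(2) = -11/2 ⇒ -3/32.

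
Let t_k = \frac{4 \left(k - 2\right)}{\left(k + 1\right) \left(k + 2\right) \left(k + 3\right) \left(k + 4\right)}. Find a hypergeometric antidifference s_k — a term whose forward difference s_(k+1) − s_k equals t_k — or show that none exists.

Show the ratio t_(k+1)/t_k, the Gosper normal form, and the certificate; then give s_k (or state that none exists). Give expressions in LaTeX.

s_k = \frac{k \left(- k^{2} - 6 k - 17\right)}{3 \left(k + 1\right) \left(k + 2\right) \left(k + 3\right)}

Ratio r(k) = (k - 1)*(k + 1)/((k - 2)*(k + 5)).
Normal form (A,B,C) = (k + 1, k + 5, k - 2).
Solve (k + 1)·f(k+1) − (k + 4)·f(k) = k - 2.
d = 3 from the (1,1,1) case.
Match coefficients ⇒ f(k) = -k*(k**2 + 6*k + 17)/12.
So s_k = (B(k−1)f/C)·t_k = (-k*(k + 4)*(k**2 + 6*k + 17)/(12*(k - 2)))·t_k = k*(-k**2 - 6*k - 17)/(3*(k + 1)*(k + 2)*(k + 3)).
s_(k+1) − s_k = 4*(k - 2)/(k**4 + 10*k**3 + 35*k**2 + 50*k + 24) = t_k.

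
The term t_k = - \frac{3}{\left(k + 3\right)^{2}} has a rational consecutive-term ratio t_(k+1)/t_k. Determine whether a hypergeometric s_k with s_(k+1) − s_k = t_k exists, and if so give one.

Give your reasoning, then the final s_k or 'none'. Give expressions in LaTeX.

none — t_k is not Gosper-summable

Compute t_(k+1)/t_k: get (k + 3)**2/(k + 4)**2.
Factor: A=k**2 + 6*k + 9; B=k**2 + 8*k + 16; C=1.
Solve (k**2 + 6*k + 9)·f(k+1) − (k**2 + 6*k + 9)·f(k) = 1.
d = 0 from the (2,2,0) case.
Generic f = c0 gives residual -1; -1 = 0 cannot hold, so t_k is not Gosper-summable.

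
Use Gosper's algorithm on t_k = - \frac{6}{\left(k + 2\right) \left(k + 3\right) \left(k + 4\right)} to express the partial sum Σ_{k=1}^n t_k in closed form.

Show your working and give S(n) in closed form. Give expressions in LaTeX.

t_(k+1)/t_k = (k + 2)/(k + 5).
A = k + 2, B = k + 5, C = 1.
Set up (k + 2)·f(k+1) − (k + 4)·f(k) − (1) = 0.
Degrees (1,1,0) ⇒ d ≤ 2.
Solve for f: f(k) = k*(k + 5)/12 (degree 2 ≤ 2).
So s_k = (B(k−1)f/C)·t_k = (k*(k + 4)*(k + 5)/12)·t_k = k*(-k - 5)/(2*(k + 2)*(k + 3)).
Verify: -6/(k**3 + 9*k**2 + 26*k + 24) matches t_k.
Σ_(k=1)^n t_k = s_(n+1) − s_(1) = ((-n**2 - 7*n - 6)/(2*(n**2 + 7*n + 12))) − (-1/4), i.e. n*(-n - 7)/(4*(n**2 + 7*n + 12)).

S(n) = \frac{n \left(- n - 7\right)}{4 \left(n^{2} + 7 n + 12\right)}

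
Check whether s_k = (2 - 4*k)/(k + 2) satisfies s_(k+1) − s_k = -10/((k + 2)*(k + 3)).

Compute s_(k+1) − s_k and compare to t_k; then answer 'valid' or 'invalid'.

Valid — Δs_k = t_k.

s_(k+1) = 2*(-2*k - 1)/(k + 3)
s_(k+1) − s_k = -10/(k**2 + 5*k + 6)
(s_(k+1) − s_k) − t_k = 0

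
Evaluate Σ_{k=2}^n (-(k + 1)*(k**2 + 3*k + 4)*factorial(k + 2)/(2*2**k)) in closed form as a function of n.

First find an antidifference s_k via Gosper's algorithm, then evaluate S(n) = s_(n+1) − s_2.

S(n) = 24 - n**2*factorial(n + 3)/(2*2**n) - 3*n*factorial(n + 3)/(2*2**n)

t_(k+1)/t_k = (k + 2)*(k + 3)*(3*k + (k + 1)**2 + 7)/(2*(k + 1)*(k**2 + 3*k + 4)).
Take A(k)=k/2 + 3/2, B(k)=1, C(k)=k**3 + 4*k**2 + 7*k + 4.
Need (k/2 + 3/2)·f(k+1) − (1)·f(k) = k**3 + 4*k**2 + 7*k + 4.
d = 2 from the (1,0,3) case.
Solving with deg f ≤ 2: f(k) = 2*(k - 1)*(k + 2).
So s_k = (B(k−1)f/C)·t_k = (2*(k - 1)*(k + 2)/((k + 1)*(k**2 + 3*k + 4)))·t_k = -(k - 1)*(k + 2)*factorial(k + 2)/2**k.
Verify: -(k + 1)*(k**2 + 3*k + 4)*factorial(k + 2)/(2*2**k) matches t_k.
s_(n+1) = -2**(-n - 1)*n*(n + 3)*factorial(n + 3) and s_(2) = -24, so S(n) = 24 - n**2*factorial(n + 3)/(2*2**n) - 3*n*factorial(n + 3)/(2*2**n).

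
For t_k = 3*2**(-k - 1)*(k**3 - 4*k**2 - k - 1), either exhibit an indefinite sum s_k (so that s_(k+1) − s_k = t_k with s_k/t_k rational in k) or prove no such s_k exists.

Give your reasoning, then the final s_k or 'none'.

s_k = 3*(-k**3 + k**2 + 1)/2**k

Step 1: r(k) = (k**3 - k**2 - 6*k - 5)/(2*(k**3 - 4*k**2 - k - 1)).
A = 1/2, B = 1, C = k**3 - 4*k**2 - k - 1.
Set up (1/2)·f(k+1) − (1)·f(k) − (k**3 - 4*k**2 - k - 1) = 0.
Bound: deg f ≤ 3.
Match coefficients ⇒ f(k) = -2*(k**3 - k**2 - 1).
Then R = B(k−1)f/C = -2*(k**3 - k**2 - 1)/(k**3 - 4*k**2 - k - 1), so s_k = R(k)·t_k = 3*(-k**3 + k**2 + 1)/2**k.
Check: Δs_k = 3*2**(-k - 1)*(k**3 - 4*k**2 - k - 1). ✓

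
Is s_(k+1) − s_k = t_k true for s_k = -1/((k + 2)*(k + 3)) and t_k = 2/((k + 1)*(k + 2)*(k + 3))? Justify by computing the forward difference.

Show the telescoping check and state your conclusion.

s_(k+1) = -1/((k + 3)*(k + 4))
s_(k+1) − s_k = 2/(k**3 + 9*k**2 + 26*k + 24)
(s_(k+1) − s_k) − t_k = -6/(k**4 + 10*k**3 + 35*k**2 + 50*k + 24)

Invalid: residual -6/(k**4 + 10*k**3 + 35*k**2 + 50*k + 24) ≠ 0.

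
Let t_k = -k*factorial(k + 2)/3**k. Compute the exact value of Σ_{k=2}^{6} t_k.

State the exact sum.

Σ = -4408/9

r(k) = (k + 1)*(k + 3)/(3*k) after simplifying.
Normal form (A,B,C) = (k/3 + 1, 1, k).
Solve (k/3 + 1)·f(k+1) − (1)·f(k) = k.
Degrees (1,0,1) ⇒ d ≤ 0.
Solve for f: f(k) = 3 (degree 0 ≤ 0).
Certificate R = B(k−1)f/C = 3/k gives s_k = -3**(1 - k)*factorial(k + 2).
Check: Δs_k = -k*factorial(k + 2)/3**k. ✓
Σ_(k=2)^(6) t_k = s_(7) − s_(2) = -4480/9 − (-8) = -4408/9.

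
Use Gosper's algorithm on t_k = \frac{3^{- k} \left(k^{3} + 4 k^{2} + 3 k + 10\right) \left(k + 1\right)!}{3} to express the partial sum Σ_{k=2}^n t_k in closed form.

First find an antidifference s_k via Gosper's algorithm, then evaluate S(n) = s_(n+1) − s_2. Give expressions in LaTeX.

t_(k+1)/t_k = (k**4 + 9*k**3 + 28*k**2 + 46*k + 36)/(3*(k**3 + 4*k**2 + 3*k + 10)).
Take A(k)=k/3 + 2/3, B(k)=1, C(k)=k**3 + 4*k**2 + 3*k + 10.
Solve (k/3 + 2/3)·f(k+1) − (1)·f(k) = k**3 + 4*k**2 + 3*k + 10.
d = 2 from the (1,0,3) case.
Match coefficients ⇒ f(k) = 3*(k**2 + 3*k - 2).
R(k) = B(k−1)·f(k)/C(k) = 3*(k**2 + 3*k - 2)/(k**3 + 4*k**2 + 3*k + 10); s_k = R·t_k = (k**2 + 3*k - 2)*factorial(k + 1)/3**k.
Δs = (k**3 + 4*k**2 + 3*k + 10)*factorial(k + 1)/(3*3**k), as required.
Telescope: S(n) = s_(n+1) − s_(2) = 3**(-n - 1)*(n**2 + 5*n + 2)*factorial(n + 2) − (16/3) = 3**(-n - 1)*(-16*3**n + n**4*factorial(n) + 8*n**3*factorial(n) + 19*n**2*factorial(n) + 16*n*factorial(n) + 4*factorial(n)).

S(n) = 3^{- n - 1} \left(- 16 \cdot 3^{n} + n^{4} n! + 8 n^{3} n! + 19 n^{2} n! + 16 n n! + 4 n!\right)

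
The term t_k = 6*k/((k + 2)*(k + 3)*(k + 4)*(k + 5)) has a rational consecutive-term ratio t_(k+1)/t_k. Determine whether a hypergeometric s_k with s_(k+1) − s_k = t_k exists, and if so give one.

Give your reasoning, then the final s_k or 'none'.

s_k = k*(k**2 + 9*k - 10)/(12*(k + 2)*(k + 3)*(k + 4))

Ratio r(k) = (k + 1)*(k + 2)/(k*(k + 6)).
Take A(k)=k + 2, B(k)=k + 6, C(k)=k.
Set up (k + 2)·f(k+1) − (k + 5)·f(k) − (k) = 0.
Bound: deg f ≤ 3.
Solve for f: f(k) = k*(k - 1)*(k + 10)/72 (degree 3 ≤ 3).
R(k) = B(k−1)·f(k)/C(k) = (k - 1)*(k + 5)*(k + 10)/72; s_k = R·t_k = k*(k**2 + 9*k - 10)/(12*(k + 2)*(k + 3)*(k + 4)).
Check: Δs_k = 6*k/(k**4 + 14*k**3 + 71*k**2 + 154*k + 120). ✓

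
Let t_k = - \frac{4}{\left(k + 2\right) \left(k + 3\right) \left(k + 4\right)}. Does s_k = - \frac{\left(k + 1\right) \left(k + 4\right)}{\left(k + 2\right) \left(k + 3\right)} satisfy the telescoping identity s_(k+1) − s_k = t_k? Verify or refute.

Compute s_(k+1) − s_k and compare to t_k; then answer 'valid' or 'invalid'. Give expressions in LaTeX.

s_(k+1) = -(k + 2)*(k + 5)/((k + 3)*(k + 4))
s_(k+1) − s_k = -4/(k**3 + 9*k**2 + 26*k + 24)
(s_(k+1) − s_k) − t_k = 0

Valid: the claim telescopes to t_k.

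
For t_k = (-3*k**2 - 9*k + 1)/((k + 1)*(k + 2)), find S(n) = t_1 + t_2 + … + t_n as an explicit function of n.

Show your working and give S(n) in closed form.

S(n) = n*(-6*n - 5)/(2*(n + 2))

Compute t_(k+1)/t_k: get (k + 1)*(9*k + 3*(k + 1)**2 + 8)/((k + 3)*(3*k**2 + 9*k - 1)).
A = k + 1, B = k + 3, C = k**2 + 3*k - 1/3.
f must satisfy (k + 1)·f(k+1) − (k + 2)·f(k) = k**2 + 3*k - 1/3.
Bound: deg f ≤ 2.
Solving with deg f ≤ 2: f(k) = k*(3*k - 4)/3.
So s_k = (B(k−1)f/C)·t_k = (k*(k + 2)*(3*k - 4)/(3*k**2 + 9*k - 1))·t_k = k*(4 - 3*k)/(k + 1).
Δs = (-3*k**2 - 9*k + 1)/(k**2 + 3*k + 2), as required.
s_(n+1) = (-3*n**2 - 2*n + 1)/(n + 2) and s_(1) = 1/2, so S(n) = n*(-6*n - 5)/(2*(n + 2)).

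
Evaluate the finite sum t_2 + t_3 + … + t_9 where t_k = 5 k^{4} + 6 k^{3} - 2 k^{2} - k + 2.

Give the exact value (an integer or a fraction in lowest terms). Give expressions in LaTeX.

Σ = 88208

Step 1: r(k) = (5*k**4 + 26*k**3 + 46*k**2 + 33*k + 10)/(5*k**4 + 6*k**3 - 2*k**2 - k + 2).
A = 1, B = 1, C = k**4 + 6*k**3/5 - 2*k**2/5 - k/5 + 2/5.
Need (1)·f(k+1) − (1)·f(k) = k**4 + 6*k**3/5 - 2*k**2/5 - k/5 + 2/5.
deg f ≤ 5 (via 0,0,4).
Solve for f: f(k) = k*(k + 1)*(k**3 - 2*k**2 + 2)/5 (degree 5 ≤ 5).
Certificate R = B(k−1)f/C = k*(k**3 - 2*k**2 + 2)/(5*k**3 + k**2 - 3*k + 2) gives s_k = k*(k**4 - k**3 - 2*k**2 + 2*k + 2).
Check: Δs_k = 5*k**4 + 6*k**3 - 2*k**2 - k + 2. ✓
Sum = s_(10) − s_(2); s_(10) = 88220, s_(2) = 12 ⇒ 88208.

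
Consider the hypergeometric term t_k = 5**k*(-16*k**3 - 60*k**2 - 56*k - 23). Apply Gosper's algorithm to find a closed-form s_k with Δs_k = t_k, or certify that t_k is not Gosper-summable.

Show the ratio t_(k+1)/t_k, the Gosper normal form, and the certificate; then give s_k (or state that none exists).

s_k = 5**k*(-4*k**3 + k - 2)

r(k) = 5*(16*k**3 + 108*k**2 + 224*k + 155)/(16*k**3 + 60*k**2 + 56*k + 23) after simplifying.
So A=5 and B=1, with C=k**3 + 15*k**2/4 + 7*k/2 + 23/16.
Need (5)·f(k+1) − (1)·f(k) = k**3 + 15*k**2/4 + 7*k/2 + 23/16.
Degrees (0,0,3) ⇒ d ≤ 3.
Match coefficients ⇒ f(k) = (4*k**3 - k + 2)/16.
So s_k = (B(k−1)f/C)·t_k = ((4*k**3 - k + 2)/(16*k**3 + 60*k**2 + 56*k + 23))·t_k = 5**k*(-4*k**3 + k - 2).
s_(k+1) − s_k = 5**k*(4*k**3 + 4*k - 20*(k + 1)**3 - 3) = t_k.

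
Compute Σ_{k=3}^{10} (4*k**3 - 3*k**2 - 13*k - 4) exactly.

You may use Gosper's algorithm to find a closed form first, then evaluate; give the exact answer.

Σ = 10216

Step 1: r(k) = (4*k**3 + 9*k**2 - 7*k - 16)/(4*k**3 - 3*k**2 - 13*k - 4).
Take A(k)=1, B(k)=1, C(k)=k**3 - 3*k**2/4 - 13*k/4 - 1.
f must satisfy (1)·f(k+1) − (1)·f(k) = k**3 - 3*k**2/4 - 13*k/4 - 1.
Bound: deg f ≤ 4.
Coefficient equations give f(k) = k*(k**3 - 3*k**2 - 4*k + 2)/4.
Then R = B(k−1)f/C = k*(k**3 - 3*k**2 - 4*k + 2)/(4*k**3 - 3*k**2 - 13*k - 4), so s_k = R(k)·t_k = k*(k**3 - 3*k**2 - 4*k + 2).
Check: Δs_k = 4*k**3 - 3*k**2 - 13*k - 4. ✓
Sum = s_(11) − s_(3); s_(11) = 10186, s_(3) = -30 ⇒ 10216.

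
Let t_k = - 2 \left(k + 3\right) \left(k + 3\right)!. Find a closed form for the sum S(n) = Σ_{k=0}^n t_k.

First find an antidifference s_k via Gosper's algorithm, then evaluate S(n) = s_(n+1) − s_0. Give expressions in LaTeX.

S(n) = 12 - 2 \left(n + 4\right)!

Compute t_(k+1)/t_k: get (k + 4)**2/(k + 3).
Gosper form: A/B · C(k+1)/C(k) with A=k + 4, B=1, C=k + 3.
Solve (k + 4)·f(k+1) − (1)·f(k) = k + 3.
d = 0 from the (1,0,1) case.
Coefficient equations give f(k) = 1.
R(k) = B(k−1)·f(k)/C(k) = 1/(k + 3); s_k = R·t_k = -2*factorial(k + 3).
Verify: -2*(k + 3)*factorial(k + 3) matches t_k.
Telescope: S(n) = s_(n+1) − s_(0) = -2*factorial(n + 4) − (-12) = 12 - 2*factorial(n + 4).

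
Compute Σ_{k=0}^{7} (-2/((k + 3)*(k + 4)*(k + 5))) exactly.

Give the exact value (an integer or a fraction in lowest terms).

Σ = -5/66

The ratio is (k + 3)/(k + 6).
Normal form (A,B,C) = (k + 3, k + 6, 1).
Solve (k + 3)·f(k+1) − (k + 5)·f(k) = 1.
Degrees (1,1,0) ⇒ d ≤ 2.
Solving with deg f ≤ 2: f(k) = k*(k + 7)/24.
So s_k = (B(k−1)f/C)·t_k = (k*(k + 5)*(k + 7)/24)·t_k = k*(-k - 7)/(12*(k + 3)*(k + 4)).
Δs = -2/(k**3 + 12*k**2 + 47*k + 60), as required.
Telescoping: Σ = s_(8) − s_(0) = -5/66 − (0) = -5/66.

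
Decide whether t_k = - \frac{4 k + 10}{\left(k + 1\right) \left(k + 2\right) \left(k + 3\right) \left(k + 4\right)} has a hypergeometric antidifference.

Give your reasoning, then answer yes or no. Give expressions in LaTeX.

Step 1: r(k) = (k + 1)*(2*k + 7)/((k + 5)*(2*k + 5)).
Gosper form: A/B · C(k+1)/C(k) with A=k + 1, B=k + 5, C=k + 5/2.
Need (k + 1)·f(k+1) − (k + 4)·f(k) = k + 5/2.
Bound: deg f ≤ 3.
Match coefficients ⇒ f(k) = k*(k + 2)*(k + 4)/6.
Get s_k = R·t_k = 2*k*(-k - 4)/(3*(k**2 + 4*k + 3)) with R(k) = B(k−1)f(k)/C(k) = k*(k + 2)*(k + 4)**2/(3*(2*k + 5)).
Δs = 2*(-2*k - 5)/(k**4 + 10*k**3 + 35*k**2 + 50*k + 24), as required.

Yes. s_k = \frac{2 k \left(- k - 4\right)}{3 \left(k^{2} + 4 k + 3\right)}.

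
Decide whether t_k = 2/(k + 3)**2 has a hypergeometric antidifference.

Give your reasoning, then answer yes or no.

Step 1: r(k) = (k + 3)**2/(k + 4)**2.
Normal form (A,B,C) = (k**2 + 6*k + 9, k**2 + 8*k + 16, 1).
Need (k**2 + 6*k + 9)·f(k+1) − (k**2 + 6*k + 9)·f(k) = 1.
deg f ≤ 0 (via 2,2,0).
Put f(k) = c0: A·f(k+1) − B(k−1)·f(k) − C = -1; need -1 = 0 — inconsistent ⇒ no f, not summable.

No. Not Gosper-summable.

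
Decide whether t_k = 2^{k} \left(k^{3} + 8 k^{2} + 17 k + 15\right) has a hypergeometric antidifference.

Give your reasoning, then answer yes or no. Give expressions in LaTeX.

Yes. s_k = 2^{k} \left(k^{3} + 2 k^{2} + 3 k + 3\right).

The ratio is 2*(k**3 + 11*k**2 + 36*k + 41)/(k**3 + 8*k**2 + 17*k + 15).
Factor: A=2; B=1; C=k**3 + 8*k**2 + 17*k + 15.
Solve (2)·f(k+1) − (1)·f(k) = k**3 + 8*k**2 + 17*k + 15.
d = 3 from the (0,0,3) case.
Solve for f: f(k) = k**3 + 2*k**2 + 3*k + 3 (degree 3 ≤ 3).
So s_k = (B(k−1)f/C)·t_k = ((k**3 + 2*k**2 + 3*k + 3)/(k**3 + 8*k**2 + 17*k + 15))·t_k = 2**k*(k**3 + 2*k**2 + 3*k + 3).
Verify: 2**k*(k**3 + 8*k**2 + 17*k + 15) matches t_k.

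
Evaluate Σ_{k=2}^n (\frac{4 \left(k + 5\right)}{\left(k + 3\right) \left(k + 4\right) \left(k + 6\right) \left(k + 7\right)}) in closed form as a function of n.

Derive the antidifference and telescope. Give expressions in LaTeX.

The ratio is (k + 3)*(k + 6)**2/((k + 5)**2*(k + 8)).
Take A(k)=k + 3, B(k)=k + 8, C(k)=k**2 + 10*k + 25.
Solve (k + 3)·f(k+1) − (k + 7)·f(k) = k**2 + 10*k + 25.
d = 4 from the (1,1,2) case.
Solving with deg f ≤ 4: f(k) = k*(k + 4)*(k + 5)*(k + 9)/36.
So s_k = (B(k−1)f/C)·t_k = (k*(k + 4)*(k + 7)*(k + 9)/(36*(k + 5)))·t_k = k*(k + 9)/(9*(k**2 + 9*k + 18)).
Check: Δs_k = 4*(k + 5)/(k**4 + 20*k**3 + 145*k**2 + 450*k + 504). ✓
Telescope: S(n) = s_(n+1) − s_(2) = (n**2 + 11*n + 10)/(9*(n**2 + 11*n + 28)) − (11/180) = (n**2 + 11*n - 12)/(20*(n**2 + 11*n + 28)).

S(n) = \frac{n^{2} + 11 n - 12}{20 \left(n^{2} + 11 n + 28\right)}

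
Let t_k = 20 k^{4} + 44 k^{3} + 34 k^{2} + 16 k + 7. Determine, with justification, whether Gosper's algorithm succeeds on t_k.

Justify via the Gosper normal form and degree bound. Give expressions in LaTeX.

Yes. s_k = k \left(4 k^{4} + k^{3} - 4 k^{2} + 2 k + 4\right).

The ratio is (20*k**4 + 124*k**3 + 286*k**2 + 296*k + 121)/(20*k**4 + 44*k**3 + 34*k**2 + 16*k + 7).
A = 1, B = 1, C = k**4 + 11*k**3/5 + 17*k**2/10 + 4*k/5 + 7/20.
Set up (1)·f(k+1) − (1)·f(k) − (k**4 + 11*k**3/5 + 17*k**2/10 + 4*k/5 + 7/20) = 0.
From deg A=0, deg B=0, deg C=4: d=5.
Match coefficients ⇒ f(k) = k*(4*k**4 + k**3 - 4*k**2 + 2*k + 4)/20.
Then R = B(k−1)f/C = k*(4*k**4 + k**3 - 4*k**2 + 2*k + 4)/(20*k**4 + 44*k**3 + 34*k**2 + 16*k + 7), so s_k = R(k)·t_k = k*(4*k**4 + k**3 - 4*k**2 + 2*k + 4).
Verify: 20*k**4 + 44*k**3 + 34*k**2 + 16*k + 7 matches t_k.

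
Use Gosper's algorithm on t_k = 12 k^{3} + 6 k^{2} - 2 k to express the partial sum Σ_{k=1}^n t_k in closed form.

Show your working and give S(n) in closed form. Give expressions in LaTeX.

r(k) = (6*k**3 + 21*k**2 + 23*k + 8)/(k*(6*k**2 + 3*k - 1)) after simplifying.
Take A(k)=1, B(k)=1, C(k)=k**3 + k**2/2 - k/6.
Set up (1)·f(k+1) − (1)·f(k) − (k**3 + k**2/2 - k/6) = 0.
d = 4 from the (0,0,3) case.
Solve for f: f(k) = k*(k - 1)**2*(3*k + 2)/12 (degree 4 ≤ 4).
R(k) = B(k−1)·f(k)/C(k) = (k - 1)**2*(3*k + 2)/(2*(6*k**2 + 3*k - 1)); s_k = R·t_k = k*(3*k**3 - 4*k**2 - k + 2).
Check: Δs_k = 2*k*(6*k**2 + 3*k - 1). ✓
Telescope: S(n) = s_(n+1) − s_(1) = n**2*(3*n**2 + 8*n + 5) − (0) = n**2*(3*n**2 + 8*n + 5).

S(n) = n^{2} \left(3 n^{2} + 8 n + 5\right)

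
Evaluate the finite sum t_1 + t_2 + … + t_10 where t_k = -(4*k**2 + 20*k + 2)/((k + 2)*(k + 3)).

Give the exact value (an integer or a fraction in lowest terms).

Σ = -1340/39

Compute t_(k+1)/t_k: get (k + 2)*(10*k + 2*(k + 1)**2 + 11)/((k + 4)*(2*k**2 + 10*k + 1)).
Gosper form: A/B · C(k+1)/C(k) with A=k + 2, B=k + 4, C=k**2 + 5*k + 1/2.
Need (k + 2)·f(k+1) − (k + 3)·f(k) = k**2 + 5*k + 1/2.
From deg A=1, deg B=1, deg C=2: d=2.
Match coefficients ⇒ f(k) = k*(4*k - 3)/4.
So s_k = (B(k−1)f/C)·t_k = (k*(k + 3)*(4*k - 3)/(2*(2*k**2 + 10*k + 1)))·t_k = k*(3 - 4*k)/(k + 2).
s_(k+1) − s_k = 2*(-2*k**2 - 10*k - 1)/(k**2 + 5*k + 6) = t_k.
Sum = s_(11) − s_(1); s_(11) = -451/13, s_(1) = -1/3 ⇒ -1340/39.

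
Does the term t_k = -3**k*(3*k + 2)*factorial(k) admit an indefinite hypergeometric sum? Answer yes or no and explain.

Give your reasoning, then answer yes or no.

Yes. s_k = -3**k*factorial(k).

Ratio r(k) = 3*(k + 1)*(3*k + 5)/(3*k + 2).
Gosper form: A/B · C(k+1)/C(k) with A=3*k + 3, B=1, C=k + 2/3.
Set up (3*k + 3)·f(k+1) − (1)·f(k) − (k + 2/3) = 0.
Degrees (1,0,1) ⇒ d ≤ 0.
Coefficient equations give f(k) = 1/3.
Certificate R = B(k−1)f/C = 1/(3*k + 2) gives s_k = -3**k*factorial(k).
s_(k+1) − s_k = -3**k*(3*k + 2)*factorial(k) = t_k.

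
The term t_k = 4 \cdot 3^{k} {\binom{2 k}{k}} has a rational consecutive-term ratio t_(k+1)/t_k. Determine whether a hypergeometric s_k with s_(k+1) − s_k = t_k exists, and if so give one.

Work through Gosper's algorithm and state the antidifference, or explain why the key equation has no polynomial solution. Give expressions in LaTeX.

none — t_k is not Gosper-summable

t_(k+1)/t_k = 6*(2*k + 1)/(k + 1).
Gosper form: A/B · C(k+1)/C(k) with A=12*k + 6, B=k + 1, C=1.
Set up (12*k + 6)·f(k+1) − (k)·f(k) − (1) = 0.
Degrees (1,1,0) ⇒ d ≤ -1.
d = -1 < 0 ⇒ no nonzero polynomial f; not summable.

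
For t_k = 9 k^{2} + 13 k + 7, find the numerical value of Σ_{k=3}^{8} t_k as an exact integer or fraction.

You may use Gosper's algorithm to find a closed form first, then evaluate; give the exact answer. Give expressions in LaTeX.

Σ = 2262

Compute t_(k+1)/t_k: get (9*k**2 + 31*k + 29)/(9*k**2 + 13*k + 7).
Take A(k)=1, B(k)=1, C(k)=k**2 + 13*k/9 + 7/9.
Set up (1)·f(k+1) − (1)·f(k) − (k**2 + 13*k/9 + 7/9) = 0.
d = 3 from the (0,0,2) case.
A polynomial solution: f(k) = k*(3*k**2 + 2*k + 2)/9.
R(k) = B(k−1)·f(k)/C(k) = k*(3*k**2 + 2*k + 2)/(9*k**2 + 13*k + 7); s_k = R·t_k = k*(3*k**2 + 2*k + 2).
Check: Δs_k = 9*k**2 + 13*k + 7. ✓
Σ_(k=3)^(8) t_k = s_(9) − s_(3) = 2367 − (105) = 2262.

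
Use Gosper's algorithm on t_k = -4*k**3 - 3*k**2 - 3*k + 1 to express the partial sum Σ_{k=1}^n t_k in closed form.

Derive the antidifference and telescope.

S(n) = n*(-n**3 - 3*n**2 - 4*n - 1)

Step 1: r(k) = (4*k**3 + 15*k**2 + 21*k + 9)/(4*k**3 + 3*k**2 + 3*k - 1).
Take A(k)=1, B(k)=1, C(k)=k**3 + 3*k**2/4 + 3*k/4 - 1/4.
f must satisfy (1)·f(k+1) − (1)·f(k) = k**3 + 3*k**2/4 + 3*k/4 - 1/4.
From deg A=0, deg B=0, deg C=3: d=4.
A polynomial solution: f(k) = k*(k**3 - k**2 + k - 2)/4.
Get s_k = R·t_k = k*(-k**3 + k**2 - k + 2) with R(k) = B(k−1)f(k)/C(k) = k*(k**3 - k**2 + k - 2)/((4*k - 1)*(k**2 + k + 1)).
Check: Δs_k = -4*k**3 - 3*k**2 - 3*k + 1. ✓
s_(n+1) = -n**4 - 3*n**3 - 4*n**2 - n + 1 and s_(1) = 1, so S(n) = n*(-n**3 - 3*n**2 - 4*n - 1).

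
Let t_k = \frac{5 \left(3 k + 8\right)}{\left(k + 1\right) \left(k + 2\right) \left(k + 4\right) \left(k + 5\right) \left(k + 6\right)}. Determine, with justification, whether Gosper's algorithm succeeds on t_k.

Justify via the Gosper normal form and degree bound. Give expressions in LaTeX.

t_(k+1)/t_k = (k + 1)*(k + 4)*(3*k + 11)/((k + 3)*(k + 7)*(3*k + 8)).
Gosper form: A/B · C(k+1)/C(k) with A=k + 1, B=k + 7, C=k**2 + 17*k/3 + 8.
Solve (k + 1)·f(k+1) − (k + 6)·f(k) = k**2 + 17*k/3 + 8.
From deg A=1, deg B=1, deg C=2: d=5.
A polynomial solution: f(k) = k*(k + 2)*(k + 3)*(k**2 + 10*k + 29)/60.
Then R = B(k−1)f/C = k*(k + 2)*(k + 6)*(k**2 + 10*k + 29)/(20*(3*k + 8)), so s_k = R(k)·t_k = k*(k**2 + 10*k + 29)/(4*(k**3 + 10*k**2 + 29*k + 20)).
Check: Δs_k = 5*(3*k + 8)/(k**5 + 18*k**4 + 121*k**3 + 372*k**2 + 508*k + 240). ✓

Yes. s_k = \frac{k \left(k^{2} + 10 k + 29\right)}{4 \left(k^{3} + 10 k^{2} + 29 k + 20\right)}.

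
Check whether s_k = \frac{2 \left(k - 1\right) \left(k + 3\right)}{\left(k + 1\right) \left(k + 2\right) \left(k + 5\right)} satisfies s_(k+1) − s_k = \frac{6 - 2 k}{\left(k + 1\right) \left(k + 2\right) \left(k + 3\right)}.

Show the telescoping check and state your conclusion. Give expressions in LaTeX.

Invalid: residual \frac{8 \left(k^{2} + 2 k - 9\right)}{k^{5} + 17 k^{4} + 107 k^{3} + 307 k^{2} + 396 k + 180} ≠ 0.

s_(k+1) = 2*k*(k + 4)/((k + 2)*(k + 3)*(k + 6))
s_(k+1) − s_k = 2*(-k**3 - 4*k**2 + 11*k + 54)/(k**5 + 17*k**4 + 107*k**3 + 307*k**2 + 396*k + 180)
(s_(k+1) − s_k) − t_k = 8*(k**2 + 2*k - 9)/(k**5 + 17*k**4 + 107*k**3 + 307*k**2 + 396*k + 180)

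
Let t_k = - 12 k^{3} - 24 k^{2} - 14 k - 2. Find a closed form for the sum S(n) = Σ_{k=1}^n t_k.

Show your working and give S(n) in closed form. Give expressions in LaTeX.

r(k) = (6*k**3 + 30*k**2 + 49*k + 26)/(6*k**3 + 12*k**2 + 7*k + 1) after simplifying.
Gosper form: A/B · C(k+1)/C(k) with A=1, B=1, C=k**3 + 2*k**2 + 7*k/6 + 1/6.
Need (1)·f(k+1) − (1)·f(k) = k**3 + 2*k**2 + 7*k/6 + 1/6.
Degrees (0,0,3) ⇒ d ≤ 4.
Solve for f: f(k) = k*(k + 1)*(3*k**2 - k - 1)/12 (degree 4 ≤ 4).
So s_k = (B(k−1)f/C)·t_k = (k*(3*k**2 - k - 1)/(2*(6*k**2 + 6*k + 1)))·t_k = k*(-3*k**3 - 2*k**2 + 2*k + 1).
Δs = -12*k**3 - 24*k**2 - 14*k - 2, as required.
s_(n+1) = -3*n**4 - 14*n**3 - 22*n**2 - 13*n - 2 and s_(1) = -2, so S(n) = n*(-3*n**3 - 14*n**2 - 22*n - 13).

S(n) = n \left(- 3 n^{3} - 14 n^{2} - 22 n - 13\right)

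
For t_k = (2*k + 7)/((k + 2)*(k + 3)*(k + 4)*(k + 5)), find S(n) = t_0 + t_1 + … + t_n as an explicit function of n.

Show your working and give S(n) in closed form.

S(n) = (n**2 + 8*n + 7)/(8*(n**2 + 8*n + 15))

Compute t_(k+1)/t_k: get (k + 2)*(2*k + 9)/((k + 6)*(2*k + 7)).
Factor: A=k + 2; B=k + 6; C=k + 7/2.
f must satisfy (k + 2)·f(k+1) − (k + 5)·f(k) = k + 7/2.
Bound: deg f ≤ 3.
Coefficient equations give f(k) = k*(k + 3)*(k + 6)/16.
Get s_k = R·t_k = k*(k + 6)/(8*(k**2 + 6*k + 8)) with R(k) = B(k−1)f(k)/C(k) = k*(k + 3)*(k + 5)*(k + 6)/(8*(2*k + 7)).
Δs = (2*k + 7)/(k**4 + 14*k**3 + 71*k**2 + 154*k + 120), as required.
Telescope: S(n) = s_(n+1) − s_(0) = (n**2 + 8*n + 7)/(8*(n**2 + 8*n + 15)) − (0) = (n**2 + 8*n + 7)/(8*(n**2 + 8*n + 15)).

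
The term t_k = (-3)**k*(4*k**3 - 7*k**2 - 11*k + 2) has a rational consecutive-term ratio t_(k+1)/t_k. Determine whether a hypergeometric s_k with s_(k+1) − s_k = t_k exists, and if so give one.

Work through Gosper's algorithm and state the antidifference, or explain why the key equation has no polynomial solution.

t_(k+1)/t_k = 3*(-4*k**3 - 5*k**2 + 13*k + 12)/(4*k**3 - 7*k**2 - 11*k + 2).
Gosper form: A/B · C(k+1)/C(k) with A=-3, B=1, C=k**3 - 7*k**2/4 - 11*k/4 + 1/2.
Key eq: (-3)·f(k+1) = (1)·f(k) + (k**3 - 7*k**2/4 - 11*k/4 + 1/2).
deg f ≤ 3 (via 0,0,3).
A polynomial solution: f(k) = -(k - 1)*(k**2 - 3*k - 2)/4.
Get s_k = R·t_k = (-3)**k*(-k**3 + 4*k**2 - k - 2) with R(k) = B(k−1)f(k)/C(k) = -(k - 1)*(k**2 - 3*k - 2)/(4*k**3 - 7*k**2 - 11*k + 2).
Check: Δs_k = (-3)**k*(4*k**3 - 7*k**2 - 11*k + 2). ✓

s_k = (-3)**k*(-k**3 + 4*k**2 - k - 2)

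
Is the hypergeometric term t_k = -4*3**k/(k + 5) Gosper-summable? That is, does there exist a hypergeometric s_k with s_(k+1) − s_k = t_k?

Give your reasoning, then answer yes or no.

No — negative degree bound, so no certificate f.

t_(k+1)/t_k = 3*(k + 5)/(k + 6).
Gosper form: A/B · C(k+1)/C(k) with A=3*k + 15, B=k + 6, C=1.
Solve (3*k + 15)·f(k+1) − (k + 5)·f(k) = 1.
Bound: deg f ≤ -1.
d = -1 < 0 ⇒ no nonzero polynomial f; not summable.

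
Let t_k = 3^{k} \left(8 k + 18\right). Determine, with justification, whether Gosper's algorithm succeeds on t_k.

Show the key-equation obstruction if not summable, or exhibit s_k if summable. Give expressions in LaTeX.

Yes. s_k = 3^{k} \left(4 k + 3\right).

r(k) = 3*(4*k + 13)/(4*k + 9) after simplifying.
Factor: A=3; B=1; C=k + 9/4.
Set up (3)·f(k+1) − (1)·f(k) − (k + 9/4) = 0.
Degrees (0,0,1) ⇒ d ≤ 1.
Coefficient equations give f(k) = (4*k + 3)/8.
R(k) = B(k−1)·f(k)/C(k) = (4*k + 3)/(2*(4*k + 9)); s_k = R·t_k = 3**k*(4*k + 3).
s_(k+1) − s_k = 3**k*(8*k + 18) = t_k.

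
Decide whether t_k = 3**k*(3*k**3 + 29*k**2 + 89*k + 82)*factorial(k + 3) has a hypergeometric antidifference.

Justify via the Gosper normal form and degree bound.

Yes. s_k = 3**k*(k**2 + 4*k + 2)*factorial(k + 3).

Ratio r(k) = 3*(3*k**4 + 50*k**3 + 308*k**2 + 827*k + 812)/(3*k**3 + 29*k**2 + 89*k + 82).
So A=3*k + 12 and B=1, with C=k**3 + 29*k**2/3 + 89*k/3 + 82/3.
Set up (3*k + 12)·f(k+1) − (1)·f(k) − (k**3 + 29*k**2/3 + 89*k/3 + 82/3) = 0.
d = 2 from the (1,0,3) case.
A polynomial solution: f(k) = (k**2 + 4*k + 2)/3.
Get s_k = R·t_k = 3**k*(k**2 + 4*k + 2)*factorial(k + 3) with R(k) = B(k−1)f(k)/C(k) = (k**2 + 4*k + 2)/(3*k**3 + 29*k**2 + 89*k + 82).
Verify: 3**k*(3*k**3 + 29*k**2 + 89*k + 82)*factorial(k + 3) matches t_k.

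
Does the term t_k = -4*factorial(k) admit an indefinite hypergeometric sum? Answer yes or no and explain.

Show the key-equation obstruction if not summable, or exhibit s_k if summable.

No — key equation has no polynomial f.

Compute t_(k+1)/t_k: get k + 1.
So A=k + 1 and B=1, with C=1.
Set up (k + 1)·f(k+1) − (1)·f(k) − (1) = 0.
Degrees (1,0,0) ⇒ d ≤ -1.
deg f ≤ -1 is impossible — no certificate.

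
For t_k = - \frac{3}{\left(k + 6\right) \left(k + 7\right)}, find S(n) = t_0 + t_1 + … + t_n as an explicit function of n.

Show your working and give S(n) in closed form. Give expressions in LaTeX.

Ratio r(k) = (k + 6)/(k + 8).
A = k + 6, B = k + 8, C = 1.
Solve (k + 6)·f(k+1) − (k + 7)·f(k) = 1.
From deg A=1, deg B=1, deg C=0: d=1.
Solving with deg f ≤ 1: f(k) = k/6.
R(k) = B(k−1)·f(k)/C(k) = k*(k + 7)/6; s_k = R·t_k = -k/(2*k + 12).
Δs = -3/(k**2 + 13*k + 42), as required.
Σ_(k=0)^n t_k = s_(n+1) − s_(0) = ((-n - 1)/(2*(n + 7))) − (0), i.e. (-n - 1)/(2*(n + 7)).

S(n) = \frac{- n - 1}{2 \left(n + 7\right)}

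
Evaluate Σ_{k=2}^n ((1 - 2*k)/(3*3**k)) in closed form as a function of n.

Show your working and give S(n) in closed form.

S(n) = 3**(-n - 2)*(-2*3**n + 3*n + 3)

The ratio is (2*k + 1)/(3*(2*k - 1)).
Take A(k)=1/3, B(k)=1, C(k)=k - 1/2.
Key eq: (1/3)·f(k+1) = (1)·f(k) + (k - 1/2).
Bound: deg f ≤ 1.
Coefficient equations give f(k) = -3*k/2.
Certificate R = B(k−1)f/C = -3*k/(2*k - 1) gives s_k = k/3**k.
s_(k+1) − s_k = (1 - 2*k)/(3*3**k) = t_k.
Telescope: S(n) = s_(n+1) − s_(2) = 3**(-n - 1)*(n + 1) − (2/9) = 3**(-n - 2)*(-2*3**n + 3*n + 3).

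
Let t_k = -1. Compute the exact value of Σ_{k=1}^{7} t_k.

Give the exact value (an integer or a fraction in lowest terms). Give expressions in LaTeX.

Ratio r(k) = 1.
Factor: A=1; B=1; C=1.
Need (1)·f(k+1) − (1)·f(k) = 1.
From deg A=0, deg B=0, deg C=0: d=1.
Solving with deg f ≤ 1: f(k) = k.
Then R = B(k−1)f/C = k, so s_k = R(k)·t_k = -k.
Δs = -1, as required.
Sum = s_(8) − s_(1); s_(8) = -8, s_(1) = -1 ⇒ -7.

Σ = -7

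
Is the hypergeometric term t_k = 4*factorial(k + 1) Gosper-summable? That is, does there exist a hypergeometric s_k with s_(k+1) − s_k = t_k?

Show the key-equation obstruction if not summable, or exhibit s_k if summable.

No; the degree bound rules out any f.

Ratio r(k) = k + 2.
Gosper form: A/B · C(k+1)/C(k) with A=k + 2, B=1, C=1.
Set up (k + 2)·f(k+1) − (1)·f(k) − (1) = 0.
Degrees (1,0,0) ⇒ d ≤ -1.
Negative degree bound (-1): no f exists, t_k not Gosper-summable.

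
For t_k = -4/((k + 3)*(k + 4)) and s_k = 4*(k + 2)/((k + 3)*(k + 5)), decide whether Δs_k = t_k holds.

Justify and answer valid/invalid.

s_(k+1) = 4*(k + 3)/((k + 4)*(k + 6))
s_(k+1) − s_k = 4*(-k**2 - 5*k - 3)/(k**4 + 18*k**3 + 119*k**2 + 342*k + 360)
(s_(k+1) − s_k) − t_k = 12*(2*k + 9)/(k**4 + 18*k**3 + 119*k**2 + 342*k + 360)

Invalid: residual 12*(2*k + 9)/(k**4 + 18*k**3 + 119*k**2 + 342*k + 360) ≠ 0.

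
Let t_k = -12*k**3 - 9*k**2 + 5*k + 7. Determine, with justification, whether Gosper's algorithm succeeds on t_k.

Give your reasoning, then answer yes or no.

Step 1: r(k) = (12*k**3 + 45*k**2 + 49*k + 9)/(12*k**3 + 9*k**2 - 5*k - 7).
Gosper form: A/B · C(k+1)/C(k) with A=1, B=1, C=k**3 + 3*k**2/4 - 5*k/12 - 7/12.
f must satisfy (1)·f(k+1) − (1)·f(k) = k**3 + 3*k**2/4 - 5*k/12 - 7/12.
From deg A=0, deg B=0, deg C=3: d=4.
Coefficient equations give f(k) = k*(3*k**3 - 3*k**2 - 4*k - 3)/12.
R(k) = B(k−1)·f(k)/C(k) = k*(3*k**3 - 3*k**2 - 4*k - 3)/(12*k**3 + 9*k**2 - 5*k - 7); s_k = R·t_k = k*(-3*k**3 + 3*k**2 + 4*k + 3).
s_(k+1) − s_k = -12*k**3 - 9*k**2 + 5*k + 7 = t_k.

Yes. s_k = k*(-3*k**3 + 3*k**2 + 4*k + 3).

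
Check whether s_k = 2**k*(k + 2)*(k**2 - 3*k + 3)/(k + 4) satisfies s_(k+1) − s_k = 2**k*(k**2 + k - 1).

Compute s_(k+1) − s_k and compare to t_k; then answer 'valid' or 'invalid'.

Invalid: residual 2**(k + 1)*(-k**3 - 4*k**2 - 6*k + 7)/(k**2 + 9*k + 20) ≠ 0.

s_(k+1) = -2**(k + 1)*(k + 3)*(3*k - (k + 1)**2)/(k + 5)
s_(k+1) − s_k = 2**k*(k**4 + 8*k**3 + 20*k**2 - k - 6)/(k**2 + 9*k + 20)
(s_(k+1) − s_k) − t_k = 2**(k + 1)*(-k**3 - 4*k**2 - 6*k + 7)/(k**2 + 9*k + 20)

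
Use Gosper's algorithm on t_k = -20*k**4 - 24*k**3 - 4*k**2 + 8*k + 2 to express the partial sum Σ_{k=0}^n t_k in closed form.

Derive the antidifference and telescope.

S(n) = -4*n**5 - 16*n**4 - 20*n**3 - 4*n**2 + 6*n + 2

The ratio is (10*k**4 + 52*k**3 + 98*k**2 + 76*k + 19)/(10*k**4 + 12*k**3 + 2*k**2 - 4*k - 1).
Gosper form: A/B · C(k+1)/C(k) with A=1, B=1, C=k**4 + 6*k**3/5 + k**2/5 - 2*k/5 - 1/10.
Set up (1)·f(k+1) − (1)·f(k) − (k**4 + 6*k**3/5 + k**2/5 - 2*k/5 - 1/10) = 0.
d = 5 from the (0,0,4) case.
Coefficient equations give f(k) = k*(2*k**4 - 2*k**3 - 2*k**2 + 1)/10.
So s_k = (B(k−1)f/C)·t_k = (k*(2*k**4 - 2*k**3 - 2*k**2 + 1)/(10*k**4 + 12*k**3 + 2*k**2 - 4*k - 1))·t_k = -4*k**5 + 4*k**4 + 4*k**3 - 2*k.
Check: Δs_k = -20*k**4 - 24*k**3 - 4*k**2 + 8*k + 2. ✓
Evaluate: s_(n+1) = -4*n**5 - 16*n**4 - 20*n**3 - 4*n**2 + 6*n + 2; subtract s_(0) = 0 ⇒ S(n) = -4*n**5 - 16*n**4 - 20*n**3 - 4*n**2 + 6*n + 2.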